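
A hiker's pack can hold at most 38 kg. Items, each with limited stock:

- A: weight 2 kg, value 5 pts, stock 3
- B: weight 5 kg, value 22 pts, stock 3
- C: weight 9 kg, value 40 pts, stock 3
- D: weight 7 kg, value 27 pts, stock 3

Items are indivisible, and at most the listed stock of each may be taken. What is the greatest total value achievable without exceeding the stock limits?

164 pts

Top feasible selections:
- 2×B + 3×C: weight 37, value 164
- 3×B + 1×C + 2×D: weight 38, value 160
- 2×A + 3×C + 1×D: weight 38, value 157
- 3×A + 1×B + 3×C: weight 38, value 157
Best: 164 pts.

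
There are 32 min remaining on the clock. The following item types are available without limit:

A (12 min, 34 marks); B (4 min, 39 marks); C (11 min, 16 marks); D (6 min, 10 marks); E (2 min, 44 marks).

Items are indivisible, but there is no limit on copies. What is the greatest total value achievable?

Best value-per-unit is E at 44/2, and filling with it alone uses time 16×2=32. No mix of the others beats 16×44 = 704.

704 marks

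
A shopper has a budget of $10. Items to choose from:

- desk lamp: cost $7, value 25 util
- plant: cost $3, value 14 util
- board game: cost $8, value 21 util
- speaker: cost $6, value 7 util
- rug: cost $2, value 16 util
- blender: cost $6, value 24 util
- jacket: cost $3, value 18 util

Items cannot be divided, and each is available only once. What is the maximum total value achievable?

48 util

Check high-value combinations within $10:
- plant+rug+jacket: cost 3+2+3=8, value 14+16+18=48
- desk lamp+jacket: cost 7+3=10, value 25+18=43
- blender+jacket: cost 6+3=9, value 24+18=42
Best: 48 util.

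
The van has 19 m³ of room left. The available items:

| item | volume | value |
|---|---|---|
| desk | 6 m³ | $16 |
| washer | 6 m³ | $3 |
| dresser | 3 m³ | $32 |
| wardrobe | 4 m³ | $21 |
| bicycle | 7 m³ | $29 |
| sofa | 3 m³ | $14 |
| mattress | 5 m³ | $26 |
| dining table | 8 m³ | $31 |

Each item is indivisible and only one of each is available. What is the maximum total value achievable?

This is a 0/1 knapsack; check combinations near the capacity.
- dresser+wardrobe+bicycle+mattress: volume 3+4+7+5=19, value 32+21+29+26=108
- dresser+sofa+mattress+dining table: volume 3+3+5+8=19, value 32+14+26+31=103
- dresser+bicycle+sofa+mattress: volume 3+7+3+5=18, value 32+29+14+26=101
- dresser+wardrobe+sofa+dining table: volume 3+4+3+8=18, value 32+21+14+31=98
- dresser+wardrobe+bicycle+sofa: volume 3+4+7+3=17, value 32+21+29+14=96
Best: $108.

$108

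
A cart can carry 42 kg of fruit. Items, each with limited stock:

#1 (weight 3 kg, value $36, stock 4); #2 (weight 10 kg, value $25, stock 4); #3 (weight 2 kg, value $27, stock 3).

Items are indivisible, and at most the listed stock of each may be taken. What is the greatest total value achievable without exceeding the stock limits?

$275

Top feasible selections:
- 4×#1 + 2×#2 + 3×#3: weight 38, value 275
- 4×#1 + 1×#2 + 3×#3: weight 28, value 250
Best: $275.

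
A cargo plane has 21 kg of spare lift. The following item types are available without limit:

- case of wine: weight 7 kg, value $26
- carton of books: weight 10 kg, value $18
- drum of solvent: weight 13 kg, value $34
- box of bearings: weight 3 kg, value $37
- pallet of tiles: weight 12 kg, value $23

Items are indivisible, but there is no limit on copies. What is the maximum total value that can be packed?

Best value-per-unit is box of bearings at 37/3, and filling with it alone uses weight 7×3=21. No mix of the others beats 7×37 = 259.

$259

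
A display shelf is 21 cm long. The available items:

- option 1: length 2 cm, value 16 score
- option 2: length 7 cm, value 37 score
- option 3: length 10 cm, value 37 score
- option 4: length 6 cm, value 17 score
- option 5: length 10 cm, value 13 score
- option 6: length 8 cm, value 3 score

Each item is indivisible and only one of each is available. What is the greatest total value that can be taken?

Check high-value combinations within 21 cm:
- option 1+option 2+option 3: length 2+7+10=19, value 16+37+37=90
- option 2+option 3: length 7+10=17, value 37+37=74
- option 1+option 2+option 4: length 2+7+6=15, value 16+37+17=70
- option 1+option 3+option 4: length 2+10+6=18, value 16+37+17=70
- option 1+option 2+option 5: length 2+7+10=19, value 16+37+13=66
Best: 90 score.

90 score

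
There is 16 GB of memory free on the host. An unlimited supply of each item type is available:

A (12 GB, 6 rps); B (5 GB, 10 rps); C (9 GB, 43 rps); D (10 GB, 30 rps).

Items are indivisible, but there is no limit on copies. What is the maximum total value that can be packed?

53 rps

Best value-per-unit is C at 43/9; filling with it alone gives 1×43 = 43.
Optimal mix: 1×B + 1×C → memory 14, value 53.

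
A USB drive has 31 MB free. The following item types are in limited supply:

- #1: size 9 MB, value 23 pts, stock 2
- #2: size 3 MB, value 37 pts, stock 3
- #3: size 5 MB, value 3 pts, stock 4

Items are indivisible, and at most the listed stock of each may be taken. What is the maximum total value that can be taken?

Top feasible selections:
- 2×#1 + 3×#2: size 27, value 157
- 1×#1 + 3×#2 + 2×#3: size 28, value 140
Best: 157 pts.

157 pts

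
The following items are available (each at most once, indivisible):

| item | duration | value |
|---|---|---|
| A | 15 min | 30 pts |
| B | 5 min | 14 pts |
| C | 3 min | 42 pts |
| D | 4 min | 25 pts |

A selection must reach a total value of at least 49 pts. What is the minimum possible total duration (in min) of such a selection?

7

Subsets with value ≥ 49, sorted by total duration:
- C+D: duration 7, value 67
- B+C: duration 8, value 56
- B+C+D: duration 12, value 81
- A+C: duration 18, value 72
Minimum duration: 7 min.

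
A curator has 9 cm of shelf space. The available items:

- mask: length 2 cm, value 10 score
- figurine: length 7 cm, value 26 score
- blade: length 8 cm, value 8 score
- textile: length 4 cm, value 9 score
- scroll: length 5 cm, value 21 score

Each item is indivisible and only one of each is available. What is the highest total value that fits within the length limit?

36 score

This is a 0/1 knapsack; check combinations near the capacity.
- mask+figurine: length 2+7=9, value 10+26=36
- mask+scroll: length 2+5=7, value 10+21=31
- textile+scroll: length 4+5=9, value 9+21=30
- figurine: length 7, value 26
Best: 36 score.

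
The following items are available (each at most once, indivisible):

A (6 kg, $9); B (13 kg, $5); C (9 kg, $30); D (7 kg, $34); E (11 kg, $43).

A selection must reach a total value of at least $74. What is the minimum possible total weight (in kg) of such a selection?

Subsets with value ≥ 74, sorted by total weight:
- D+E: weight 18, value 77
- A+D+E: weight 24, value 86
Minimum weight: 18 kg.

18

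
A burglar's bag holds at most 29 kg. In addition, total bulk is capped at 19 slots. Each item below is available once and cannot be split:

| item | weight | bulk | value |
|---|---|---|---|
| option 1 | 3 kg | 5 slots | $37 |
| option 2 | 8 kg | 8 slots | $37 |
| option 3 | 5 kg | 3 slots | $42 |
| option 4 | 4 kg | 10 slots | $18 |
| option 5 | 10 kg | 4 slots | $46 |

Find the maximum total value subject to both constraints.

Feasible sets respecting both limits:
- option 1+option 3+option 5: weight 18, bulk 12, value 125
- option 2+option 3+option 5: weight 23, bulk 15, value 125
- option 1+option 2+option 5: weight 21, bulk 17, value 120
- option 1+option 2+option 3: weight 16, bulk 16, value 116
Best: $125.

$125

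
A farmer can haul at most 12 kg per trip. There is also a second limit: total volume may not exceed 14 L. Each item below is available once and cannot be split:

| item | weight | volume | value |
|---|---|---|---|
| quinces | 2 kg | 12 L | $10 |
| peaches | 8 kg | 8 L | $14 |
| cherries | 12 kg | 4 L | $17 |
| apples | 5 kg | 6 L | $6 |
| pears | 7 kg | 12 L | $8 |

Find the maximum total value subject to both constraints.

Feasible sets respecting both limits:
- cherries: weight 12, volume 4, value 17
- peaches: weight 8, volume 8, value 14
- quinces: weight 2, volume 12, value 10
- pears: weight 7, volume 12, value 8
Best: $17.

$17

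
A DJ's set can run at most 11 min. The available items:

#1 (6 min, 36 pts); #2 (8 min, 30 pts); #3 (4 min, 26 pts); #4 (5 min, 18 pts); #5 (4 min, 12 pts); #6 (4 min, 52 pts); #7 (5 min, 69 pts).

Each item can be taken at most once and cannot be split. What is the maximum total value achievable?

121 pts

Check high-value combinations within 11 min:
- #6+#7: duration 4+5=9, value 52+69=121
- #1+#7: duration 6+5=11, value 36+69=105
- #3+#7: duration 4+5=9, value 26+69=95
- #1+#6: duration 6+4=10, value 36+52=88
- #4+#7: duration 5+5=10, value 18+69=87
Best: 121 pts.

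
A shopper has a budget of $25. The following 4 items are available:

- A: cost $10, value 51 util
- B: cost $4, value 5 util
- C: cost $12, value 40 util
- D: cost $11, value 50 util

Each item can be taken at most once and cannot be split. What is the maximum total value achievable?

106 util

Check high-value combinations within $25:
- A+B+D: cost 10+4+11=25, value 51+5+50=106
- A+D: cost 10+11=21, value 51+50=101
- A+C: cost 10+12=22, value 51+40=91
Best: 106 util.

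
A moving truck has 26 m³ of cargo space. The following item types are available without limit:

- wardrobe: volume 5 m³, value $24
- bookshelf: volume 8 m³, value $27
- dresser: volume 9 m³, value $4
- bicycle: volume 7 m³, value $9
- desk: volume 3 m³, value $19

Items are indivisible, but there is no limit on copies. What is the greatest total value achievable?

Best value-per-unit is desk at 19/3; filling with it alone gives 8×19 = 152.
Optimal mix: 1×wardrobe + 7×desk → volume 26, value 157.

$157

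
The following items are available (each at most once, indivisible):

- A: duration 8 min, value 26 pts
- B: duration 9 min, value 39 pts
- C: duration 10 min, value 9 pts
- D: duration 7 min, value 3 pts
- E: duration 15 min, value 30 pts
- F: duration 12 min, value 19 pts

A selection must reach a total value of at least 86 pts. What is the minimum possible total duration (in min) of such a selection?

Subsets with value ≥ 86, sorted by total duration:
- A+B+E: duration 32, value 95
- B+E+F: duration 36, value 88
- A+B+D+F: duration 36, value 87
Minimum duration: 32 min.

32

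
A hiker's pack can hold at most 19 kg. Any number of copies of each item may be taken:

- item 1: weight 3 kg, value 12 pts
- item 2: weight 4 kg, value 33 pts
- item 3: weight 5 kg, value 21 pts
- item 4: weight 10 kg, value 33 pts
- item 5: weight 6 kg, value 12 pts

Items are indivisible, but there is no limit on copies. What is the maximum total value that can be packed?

Best value-per-unit is item 2 at 33/4; filling with it alone gives 4×33 = 132.
Optimal mix: 1×item 1 + 4×item 2 → weight 19, value 144.

144 pts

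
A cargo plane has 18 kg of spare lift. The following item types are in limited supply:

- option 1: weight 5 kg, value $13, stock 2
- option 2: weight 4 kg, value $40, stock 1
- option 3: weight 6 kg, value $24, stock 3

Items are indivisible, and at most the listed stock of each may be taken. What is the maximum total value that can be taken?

$88

Best selections within weight 18 and stock limits:
- 1×option 2 + 2×option 3: weight 16, value 88
- 1×option 1 + 1×option 2 + 1×option 3: weight 15, value 77
- 3×option 3: weight 18, value 72
- 2×option 1 + 1×option 2: weight 14, value 66
Best: $88.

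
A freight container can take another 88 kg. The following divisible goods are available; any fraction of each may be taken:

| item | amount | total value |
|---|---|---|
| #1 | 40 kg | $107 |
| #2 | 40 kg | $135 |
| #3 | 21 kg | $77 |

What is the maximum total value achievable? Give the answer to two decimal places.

Take in order of value per unit:
- #3 (77/21 per unit): all 21 → value 77, running total 77.00
- #2 (135/40 per unit): all 40 → value 135, running total 212.00
- #1 (107/40 per unit): 27 of 40 → value 27×107/40 = 72.2250, running total 284.23
Total 284.23.

284.23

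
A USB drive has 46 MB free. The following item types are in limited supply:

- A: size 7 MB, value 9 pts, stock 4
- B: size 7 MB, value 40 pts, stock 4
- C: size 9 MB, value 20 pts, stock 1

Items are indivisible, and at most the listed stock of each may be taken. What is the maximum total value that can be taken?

Best selections within size 46 and stock limits:
- 1×A + 4×B + 1×C: size 44, value 189
- 4×B + 1×C: size 37, value 180
Best: 189 pts.

189 pts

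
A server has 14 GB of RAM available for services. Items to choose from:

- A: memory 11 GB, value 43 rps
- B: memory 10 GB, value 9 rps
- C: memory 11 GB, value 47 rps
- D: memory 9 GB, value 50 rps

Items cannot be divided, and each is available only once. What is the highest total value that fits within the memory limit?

This is a 0/1 knapsack; check combinations near the capacity.
- D: memory 9, value 50
- C: memory 11, value 47
- A: memory 11, value 43
- B: memory 10, value 9
Best: 50 rps.

50 rps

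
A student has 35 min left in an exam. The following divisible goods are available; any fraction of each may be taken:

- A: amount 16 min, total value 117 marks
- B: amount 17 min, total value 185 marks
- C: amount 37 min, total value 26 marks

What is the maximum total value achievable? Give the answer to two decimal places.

303.41

Take in order of value per unit:
- B (185/17 per unit): all 17 → value 185, running total 185.00
- A (117/16 per unit): all 16 → value 117, running total 302.00
- C (26/37 per unit): 2 of 37 → value 2×26/37 = 1.4054, running total 303.41
Total 303.41.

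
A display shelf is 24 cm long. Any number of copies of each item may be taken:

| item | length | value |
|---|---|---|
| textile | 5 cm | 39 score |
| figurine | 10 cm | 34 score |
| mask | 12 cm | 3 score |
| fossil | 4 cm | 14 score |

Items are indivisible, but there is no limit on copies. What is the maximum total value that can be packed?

170 score

Best value-per-unit is textile at 39/5; filling with it alone gives 4×39 = 156.
Optimal mix: 4×textile + 1×fossil → length 24, value 170.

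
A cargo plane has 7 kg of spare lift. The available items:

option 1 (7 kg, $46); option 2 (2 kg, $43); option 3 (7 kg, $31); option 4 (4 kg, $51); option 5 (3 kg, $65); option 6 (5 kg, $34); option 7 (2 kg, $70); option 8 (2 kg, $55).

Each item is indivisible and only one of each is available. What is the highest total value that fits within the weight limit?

$190

This is a 0/1 knapsack; check combinations near the capacity.
- option 5+option 7+option 8: weight 3+2+2=7, value 65+70+55=190
- option 2+option 5+option 7: weight 2+3+2=7, value 43+65+70=178
- option 2+option 7+option 8: weight 2+2+2=6, value 43+70+55=168
- option 2+option 5+option 8: weight 2+3+2=7, value 43+65+55=163
- option 5+option 7: weight 3+2=5, value 65+70=135
Best: $190.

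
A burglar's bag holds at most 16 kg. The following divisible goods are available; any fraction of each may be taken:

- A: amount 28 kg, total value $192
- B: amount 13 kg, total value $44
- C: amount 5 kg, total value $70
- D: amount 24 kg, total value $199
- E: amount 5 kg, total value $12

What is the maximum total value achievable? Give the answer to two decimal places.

Take in order of value per unit:
- C (70/5 per unit): all 5 → value 70, running total 70.00
- D (199/24 per unit): 11 of 24 → value 11×199/24 = 91.2083, running total 161.21
Total 161.21.

161.21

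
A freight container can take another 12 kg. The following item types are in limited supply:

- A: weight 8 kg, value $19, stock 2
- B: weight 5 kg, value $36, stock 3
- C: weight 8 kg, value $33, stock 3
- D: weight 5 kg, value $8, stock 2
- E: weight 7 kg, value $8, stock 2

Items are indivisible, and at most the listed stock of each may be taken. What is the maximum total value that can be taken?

Top feasible selections:
- 2×B: weight 10, value 72
- 1×B + 1×D: weight 10, value 44
- 1×B + 1×E: weight 12, value 44
- 1×B: weight 5, value 36
Best: $72.

$72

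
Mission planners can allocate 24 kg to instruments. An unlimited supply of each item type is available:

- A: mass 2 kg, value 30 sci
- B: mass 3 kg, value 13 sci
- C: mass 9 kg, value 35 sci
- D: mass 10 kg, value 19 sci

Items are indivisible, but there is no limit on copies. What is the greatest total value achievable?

Best value-per-unit is A at 30/2, and filling with it alone uses mass 12×2=24. No mix of the others beats 12×30 = 360.

360 sci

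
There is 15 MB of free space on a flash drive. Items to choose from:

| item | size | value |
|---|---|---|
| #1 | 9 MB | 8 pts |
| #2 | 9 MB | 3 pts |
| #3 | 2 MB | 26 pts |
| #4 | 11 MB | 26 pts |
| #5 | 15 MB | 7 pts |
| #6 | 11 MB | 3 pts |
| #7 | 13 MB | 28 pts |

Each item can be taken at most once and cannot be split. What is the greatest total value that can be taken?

Check high-value combinations within 15 MB:
- #3+#7: size 2+13=15, value 26+28=54
- #3+#4: size 2+11=13, value 26+26=52
- #1+#3: size 9+2=11, value 8+26=34
Best: 54 pts.

54 pts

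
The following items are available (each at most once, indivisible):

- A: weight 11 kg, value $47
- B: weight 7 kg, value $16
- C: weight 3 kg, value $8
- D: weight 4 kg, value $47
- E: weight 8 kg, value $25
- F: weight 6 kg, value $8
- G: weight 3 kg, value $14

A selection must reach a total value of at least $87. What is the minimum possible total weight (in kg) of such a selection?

15

Subsets with value ≥ 87, sorted by total weight:
- A+D: weight 15, value 94
- A+D+G: weight 18, value 108
Minimum weight: 15 kg.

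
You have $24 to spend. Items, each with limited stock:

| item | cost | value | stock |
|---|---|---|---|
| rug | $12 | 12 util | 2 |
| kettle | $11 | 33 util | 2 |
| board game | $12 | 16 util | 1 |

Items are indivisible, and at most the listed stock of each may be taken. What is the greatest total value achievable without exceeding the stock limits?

Top feasible selections:
- 2×kettle: cost 22, value 66
- 1×kettle + 1×board game: cost 23, value 49
Best: 66 util.

66 util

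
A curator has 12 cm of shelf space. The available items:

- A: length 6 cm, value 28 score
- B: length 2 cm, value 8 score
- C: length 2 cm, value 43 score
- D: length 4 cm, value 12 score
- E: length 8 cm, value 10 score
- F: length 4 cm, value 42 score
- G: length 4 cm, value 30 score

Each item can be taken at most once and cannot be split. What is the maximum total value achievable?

Check high-value combinations within 12 cm:
- B+C+F+G: length 2+2+4+4=12, value 8+43+42+30=123
- C+F+G: length 2+4+4=10, value 43+42+30=115
- A+C+F: length 6+2+4=12, value 28+43+42=113
- B+C+D+F: length 2+2+4+4=12, value 8+43+12+42=105
Best: 123 score.

123 score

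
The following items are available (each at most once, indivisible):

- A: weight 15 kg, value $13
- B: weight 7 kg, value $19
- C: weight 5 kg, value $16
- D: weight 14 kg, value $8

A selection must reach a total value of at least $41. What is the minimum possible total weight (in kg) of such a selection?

Subsets with value ≥ 41, sorted by total weight:
- B+C+D: weight 26, value 43
- A+B+C: weight 27, value 48
- A+B+C+D: weight 41, value 56
Minimum weight: 26 kg.

26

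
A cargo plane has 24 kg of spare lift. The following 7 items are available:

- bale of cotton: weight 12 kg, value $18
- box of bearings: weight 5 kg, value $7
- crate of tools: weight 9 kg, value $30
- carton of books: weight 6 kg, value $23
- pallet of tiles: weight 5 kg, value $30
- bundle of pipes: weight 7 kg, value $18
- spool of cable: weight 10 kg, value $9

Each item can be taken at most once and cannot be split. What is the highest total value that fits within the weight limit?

Check high-value combinations within 24 kg:
- crate of tools+carton of books+pallet of tiles: weight 9+6+5=20, value 30+23+30=83
- crate of tools+pallet of tiles+bundle of pipes: weight 9+5+7=21, value 30+30+18=78
- box of bearings+carton of books+pallet of tiles+bundle of pipes: weight 5+6+5+7=23, value 7+23+30+18=78
- carton of books+pallet of tiles+bundle of pipes: weight 6+5+7=18, value 23+30+18=71
Best: $83.

$83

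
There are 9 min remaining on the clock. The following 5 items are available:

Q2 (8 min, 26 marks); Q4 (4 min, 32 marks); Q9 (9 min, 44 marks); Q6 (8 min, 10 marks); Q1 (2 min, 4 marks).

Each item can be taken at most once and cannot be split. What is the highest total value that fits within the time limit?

44 marks

This is a 0/1 knapsack; check combinations near the capacity.
- Q9: time 9, value 44
- Q4+Q1: time 4+2=6, value 32+4=36
- Q4: time 4, value 32
- Q2: time 8, value 26
- Q6: time 8, value 10
Best: 44 marks.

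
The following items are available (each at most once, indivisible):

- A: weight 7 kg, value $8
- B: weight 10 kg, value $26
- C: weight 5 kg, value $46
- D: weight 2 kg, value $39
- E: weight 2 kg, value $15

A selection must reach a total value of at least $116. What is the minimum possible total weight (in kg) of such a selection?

Subsets with value ≥ 116, sorted by total weight:
- B+C+D+E: weight 19, value 126
- A+B+C+D: weight 24, value 119
- A+B+C+D+E: weight 26, value 134
Minimum weight: 19 kg.

19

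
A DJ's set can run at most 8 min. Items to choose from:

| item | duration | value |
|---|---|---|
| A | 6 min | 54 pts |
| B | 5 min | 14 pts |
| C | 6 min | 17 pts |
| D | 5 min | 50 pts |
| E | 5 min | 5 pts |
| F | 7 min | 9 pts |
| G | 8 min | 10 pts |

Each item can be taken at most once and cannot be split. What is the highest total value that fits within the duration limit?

Check high-value combinations within 8 min:
- A: duration 6, value 54
- D: duration 5, value 50
- C: duration 6, value 17
Best: 54 pts.

54 pts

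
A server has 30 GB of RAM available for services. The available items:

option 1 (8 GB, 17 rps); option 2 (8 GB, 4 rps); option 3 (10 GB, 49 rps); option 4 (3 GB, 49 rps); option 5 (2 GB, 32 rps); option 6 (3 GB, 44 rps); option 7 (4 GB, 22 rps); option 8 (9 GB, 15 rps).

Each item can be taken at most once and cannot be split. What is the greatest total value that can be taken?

Check high-value combinations within 30 GB:
- option 1+option 3+option 4+option 5+option 6+option 7: memory 8+10+3+2+3+4=30, value 17+49+49+32+44+22=213
- option 2+option 3+option 4+option 5+option 6+option 7: memory 8+10+3+2+3+4=30, value 4+49+49+32+44+22=200
- option 3+option 4+option 5+option 6+option 7: memory 10+3+2+3+4=22, value 49+49+32+44+22=196
Best: 213 rps.

213 rps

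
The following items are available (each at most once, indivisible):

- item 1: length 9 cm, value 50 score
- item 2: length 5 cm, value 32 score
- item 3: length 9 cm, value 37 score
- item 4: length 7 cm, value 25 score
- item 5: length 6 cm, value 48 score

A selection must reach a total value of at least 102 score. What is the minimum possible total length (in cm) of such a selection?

18

Subsets with value ≥ 102, sorted by total length:
- item 2+item 4+item 5: length 18, value 105
- item 1+item 2+item 5: length 20, value 130
- item 2+item 3+item 5: length 20, value 117
- item 1+item 2+item 4: length 21, value 107
Minimum length: 18 cm.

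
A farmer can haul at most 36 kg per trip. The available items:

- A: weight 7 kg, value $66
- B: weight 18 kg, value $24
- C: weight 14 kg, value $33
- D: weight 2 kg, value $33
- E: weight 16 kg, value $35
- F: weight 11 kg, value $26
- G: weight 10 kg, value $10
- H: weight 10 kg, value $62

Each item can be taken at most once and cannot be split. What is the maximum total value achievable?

$196

Check high-value combinations within 36 kg:
- A+D+E+H: weight 7+2+16+10=35, value 66+33+35+62=196
- A+C+D+H: weight 7+14+2+10=33, value 66+33+33+62=194
- A+D+F+H: weight 7+2+11+10=30, value 66+33+26+62=187
Best: $196.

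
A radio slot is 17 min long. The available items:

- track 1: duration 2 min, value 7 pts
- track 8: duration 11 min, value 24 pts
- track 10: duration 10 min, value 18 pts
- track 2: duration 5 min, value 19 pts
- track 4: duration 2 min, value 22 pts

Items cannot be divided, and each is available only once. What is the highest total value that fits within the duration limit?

Check high-value combinations within 17 min:
- track 10+track 2+track 4: duration 10+5+2=17, value 18+19+22=59
- track 1+track 8+track 4: duration 2+11+2=15, value 7+24+22=53
- track 1+track 2+track 4: duration 2+5+2=9, value 7+19+22=48
Best: 59 pts.

59 pts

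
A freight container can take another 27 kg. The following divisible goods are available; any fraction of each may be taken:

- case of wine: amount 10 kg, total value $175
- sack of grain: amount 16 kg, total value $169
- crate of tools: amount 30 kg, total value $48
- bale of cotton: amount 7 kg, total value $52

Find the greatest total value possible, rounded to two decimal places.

Take in order of value per unit:
- case of wine (175/10 per unit): all 10 → value 175, running total 175.00
- sack of grain (169/16 per unit): all 16 → value 169, running total 344.00
- bale of cotton (52/7 per unit): 1 of 7 → value 1×52/7 = 7.4286, running total 351.43
Total 351.43.

351.43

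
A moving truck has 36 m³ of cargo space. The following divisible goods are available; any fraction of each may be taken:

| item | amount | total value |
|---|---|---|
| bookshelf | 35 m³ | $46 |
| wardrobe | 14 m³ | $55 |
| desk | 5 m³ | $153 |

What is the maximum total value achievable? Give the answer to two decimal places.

Take in order of value per unit:
- desk (153/5 per unit): all 5 → value 153, running total 153.00
- wardrobe (55/14 per unit): all 14 → value 55, running total 208.00
- bookshelf (46/35 per unit): 17 of 35 → value 17×46/35 = 22.3429, running total 230.34
Total 230.34.

230.34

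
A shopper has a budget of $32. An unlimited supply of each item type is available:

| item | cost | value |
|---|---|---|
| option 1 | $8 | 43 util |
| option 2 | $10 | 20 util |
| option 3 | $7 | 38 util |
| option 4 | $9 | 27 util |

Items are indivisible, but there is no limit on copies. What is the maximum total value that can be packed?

172 util

Best value-per-unit is option 3 at 38/7; filling with it alone gives 4×38 = 152.
Optimal mix: 4×option 1 → cost 32, value 172.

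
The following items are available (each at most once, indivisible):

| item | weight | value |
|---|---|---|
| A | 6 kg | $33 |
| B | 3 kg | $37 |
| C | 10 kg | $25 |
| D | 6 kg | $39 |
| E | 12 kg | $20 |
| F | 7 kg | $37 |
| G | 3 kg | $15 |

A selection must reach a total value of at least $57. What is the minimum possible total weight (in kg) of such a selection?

9

Subsets with value ≥ 57, sorted by total weight:
- B+D: weight 9, value 76
- A+B: weight 9, value 70
- B+F: weight 10, value 74
- B+D+G: weight 12, value 91
Minimum weight: 9 kg.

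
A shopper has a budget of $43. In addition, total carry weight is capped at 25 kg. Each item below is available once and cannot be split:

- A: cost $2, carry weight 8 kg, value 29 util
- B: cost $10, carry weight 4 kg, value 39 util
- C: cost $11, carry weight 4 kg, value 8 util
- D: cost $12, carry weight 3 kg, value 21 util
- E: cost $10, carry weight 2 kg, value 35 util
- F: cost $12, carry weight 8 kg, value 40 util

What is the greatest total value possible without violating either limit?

Feasible sets respecting both limits:
- A+B+E+F: cost 34, carry weight 22, value 143
- A+B+D+F: cost 36, carry weight 23, value 129
- A+D+E+F: cost 36, carry weight 21, value 125
- A+B+D+E: cost 34, carry weight 17, value 124
Best: 143 util.

143 util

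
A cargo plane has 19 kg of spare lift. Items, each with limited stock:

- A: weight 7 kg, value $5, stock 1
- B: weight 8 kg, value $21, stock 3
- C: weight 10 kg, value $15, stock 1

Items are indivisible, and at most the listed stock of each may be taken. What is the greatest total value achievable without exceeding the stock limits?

$42

Best selections within weight 19 and stock limits:
- 2×B: weight 16, value 42
- 1×B + 1×C: weight 18, value 36
Best: $42.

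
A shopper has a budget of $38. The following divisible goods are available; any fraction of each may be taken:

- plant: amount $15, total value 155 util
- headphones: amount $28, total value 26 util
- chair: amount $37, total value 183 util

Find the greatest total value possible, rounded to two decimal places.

Take in order of value per unit:
- plant (155/15 per unit): all 15 → value 155, running total 155.00
- chair (183/37 per unit): 23 of 37 → value 23×183/37 = 113.7568, running total 268.76
Total 268.76.

268.76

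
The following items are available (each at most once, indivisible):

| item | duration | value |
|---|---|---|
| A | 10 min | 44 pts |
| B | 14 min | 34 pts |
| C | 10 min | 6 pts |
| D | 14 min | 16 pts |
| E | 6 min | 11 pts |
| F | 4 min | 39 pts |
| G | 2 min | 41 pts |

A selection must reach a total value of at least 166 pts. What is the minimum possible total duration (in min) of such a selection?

Subsets with value ≥ 166, sorted by total duration:
- A+B+E+F+G: duration 36, value 169
- A+B+D+F+G: duration 44, value 174
- A+B+C+E+F+G: duration 46, value 175
Minimum duration: 36 min.

36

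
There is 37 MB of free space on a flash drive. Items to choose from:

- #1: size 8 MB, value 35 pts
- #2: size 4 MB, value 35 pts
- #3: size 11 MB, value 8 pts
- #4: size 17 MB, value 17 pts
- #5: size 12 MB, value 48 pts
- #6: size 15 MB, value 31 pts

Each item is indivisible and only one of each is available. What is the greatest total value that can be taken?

This is a 0/1 knapsack; check combinations near the capacity.
- #1+#2+#3+#5: size 8+4+11+12=35, value 35+35+8+48=126
- #1+#2+#5: size 8+4+12=24, value 35+35+48=118
- #2+#5+#6: size 4+12+15=31, value 35+48+31=114
- #1+#5+#6: size 8+12+15=35, value 35+48+31=114
- #1+#2+#6: size 8+4+15=27, value 35+35+31=101
Best: 126 pts.

126 pts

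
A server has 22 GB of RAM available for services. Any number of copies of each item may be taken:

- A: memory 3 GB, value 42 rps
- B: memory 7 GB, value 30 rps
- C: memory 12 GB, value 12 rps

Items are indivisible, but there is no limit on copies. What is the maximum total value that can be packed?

Best value-per-unit is A at 42/3, and filling with it alone uses memory 7×3=21. No mix of the others beats 7×42 = 294.

294 rps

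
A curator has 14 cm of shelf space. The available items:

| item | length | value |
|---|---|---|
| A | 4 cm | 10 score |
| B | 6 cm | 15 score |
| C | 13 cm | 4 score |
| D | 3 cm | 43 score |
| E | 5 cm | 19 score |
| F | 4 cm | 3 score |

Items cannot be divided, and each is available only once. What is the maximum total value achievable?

77 score

Check high-value combinations within 14 cm:
- B+D+E: length 6+3+5=14, value 15+43+19=77
- A+D+E: length 4+3+5=12, value 10+43+19=72
- A+B+D: length 4+6+3=13, value 10+15+43=68
- D+E+F: length 3+5+4=12, value 43+19+3=65
Best: 77 score.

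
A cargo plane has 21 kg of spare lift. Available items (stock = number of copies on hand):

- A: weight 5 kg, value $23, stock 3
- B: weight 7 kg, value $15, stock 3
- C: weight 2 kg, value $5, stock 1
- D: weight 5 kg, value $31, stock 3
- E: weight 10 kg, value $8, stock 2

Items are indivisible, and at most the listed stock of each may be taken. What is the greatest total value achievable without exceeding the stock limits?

Top feasible selections:
- 1×A + 3×D: weight 20, value 116
- 2×A + 2×D: weight 20, value 108
- 3×A + 1×D: weight 20, value 100
Best: $116.

$116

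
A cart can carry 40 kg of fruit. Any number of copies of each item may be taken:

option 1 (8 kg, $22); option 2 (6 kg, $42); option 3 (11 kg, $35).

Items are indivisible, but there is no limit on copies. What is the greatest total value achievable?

Best value-per-unit is option 2 at 42/6, and filling with it alone uses weight 6×6=36. No mix of the others beats 6×42 = 252.

$252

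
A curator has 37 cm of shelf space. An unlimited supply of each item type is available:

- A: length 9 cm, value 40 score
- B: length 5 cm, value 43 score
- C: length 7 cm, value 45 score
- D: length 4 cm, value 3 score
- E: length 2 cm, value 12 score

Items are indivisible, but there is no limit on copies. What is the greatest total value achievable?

313 score

Best value-per-unit is B at 43/5; filling with it alone gives 7×43 = 301.
Optimal mix: 7×B + 1×E → length 37, value 313.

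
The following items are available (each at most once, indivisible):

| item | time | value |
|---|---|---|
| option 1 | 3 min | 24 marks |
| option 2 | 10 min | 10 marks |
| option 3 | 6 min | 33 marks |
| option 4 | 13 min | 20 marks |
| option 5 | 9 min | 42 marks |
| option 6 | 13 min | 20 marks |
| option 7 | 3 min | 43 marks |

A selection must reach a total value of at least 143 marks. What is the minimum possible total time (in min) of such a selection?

Subsets with value ≥ 143, sorted by total time:
- option 1+option 2+option 3+option 5+option 7: time 31, value 152
- option 1+option 3+option 4+option 5+option 7: time 34, value 162
- option 1+option 3+option 5+option 6+option 7: time 34, value 162
- option 1+option 4+option 5+option 6+option 7: time 41, value 149
Minimum time: 31 min.

31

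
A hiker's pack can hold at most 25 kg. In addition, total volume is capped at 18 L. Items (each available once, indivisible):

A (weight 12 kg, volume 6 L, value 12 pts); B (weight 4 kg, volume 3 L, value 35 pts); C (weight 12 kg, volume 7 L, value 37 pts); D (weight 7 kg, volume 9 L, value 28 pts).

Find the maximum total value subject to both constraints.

75 pts

Feasible sets respecting both limits:
- A+B+D: weight 23, volume 18, value 75
- B+C: weight 16, volume 10, value 72
- C+D: weight 19, volume 16, value 65
Best: 75 pts.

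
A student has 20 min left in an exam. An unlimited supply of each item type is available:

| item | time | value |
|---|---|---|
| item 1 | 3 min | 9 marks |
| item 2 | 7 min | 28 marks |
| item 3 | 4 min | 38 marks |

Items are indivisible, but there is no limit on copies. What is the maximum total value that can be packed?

190 marks

Best value-per-unit is item 3 at 38/4, and filling with it alone uses time 5×4=20. No mix of the others beats 5×38 = 190.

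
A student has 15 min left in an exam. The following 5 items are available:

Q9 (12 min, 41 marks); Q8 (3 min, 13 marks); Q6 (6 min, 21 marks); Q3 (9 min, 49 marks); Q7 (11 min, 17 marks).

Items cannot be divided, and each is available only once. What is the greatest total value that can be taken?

70 marks

Check high-value combinations within 15 min:
- Q6+Q3: time 6+9=15, value 21+49=70
- Q8+Q3: time 3+9=12, value 13+49=62
- Q9+Q8: time 12+3=15, value 41+13=54
- Q3: time 9, value 49
Best: 70 marks.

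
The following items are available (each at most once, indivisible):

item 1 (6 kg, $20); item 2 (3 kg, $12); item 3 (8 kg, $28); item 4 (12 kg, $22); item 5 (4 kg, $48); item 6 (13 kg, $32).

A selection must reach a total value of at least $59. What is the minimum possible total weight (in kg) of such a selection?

Subsets with value ≥ 59, sorted by total weight:
- item 2+item 5: weight 7, value 60
- item 1+item 5: weight 10, value 68
Minimum weight: 7 kg.

7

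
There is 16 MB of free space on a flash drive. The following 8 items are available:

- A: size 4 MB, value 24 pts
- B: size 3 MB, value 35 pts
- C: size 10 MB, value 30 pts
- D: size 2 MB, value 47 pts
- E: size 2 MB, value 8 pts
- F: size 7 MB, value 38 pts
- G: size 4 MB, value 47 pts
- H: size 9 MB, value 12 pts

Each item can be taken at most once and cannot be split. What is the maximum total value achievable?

Check high-value combinations within 16 MB:
- B+D+F+G: size 3+2+7+4=16, value 35+47+38+47=167
- A+B+D+E+G: size 4+3+2+2+4=15, value 24+35+47+8+47=161
- A+B+D+G: size 4+3+2+4=13, value 24+35+47+47=153
Best: 167 pts.

167 pts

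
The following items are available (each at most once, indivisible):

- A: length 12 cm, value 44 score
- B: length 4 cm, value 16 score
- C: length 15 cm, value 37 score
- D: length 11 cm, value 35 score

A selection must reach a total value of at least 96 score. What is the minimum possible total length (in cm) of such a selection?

31

Subsets with value ≥ 96, sorted by total length:
- A+B+C: length 31, value 97
- A+C+D: length 38, value 116
Minimum length: 31 cm.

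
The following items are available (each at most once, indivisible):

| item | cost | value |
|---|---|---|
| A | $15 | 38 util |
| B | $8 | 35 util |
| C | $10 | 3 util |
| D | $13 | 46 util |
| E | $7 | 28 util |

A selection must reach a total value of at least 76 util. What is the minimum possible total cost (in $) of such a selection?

Subsets with value ≥ 76, sorted by total cost:
- B+D: cost 21, value 81
- B+D+E: cost 28, value 109
- A+D: cost 28, value 84
Minimum cost: 21 $.

21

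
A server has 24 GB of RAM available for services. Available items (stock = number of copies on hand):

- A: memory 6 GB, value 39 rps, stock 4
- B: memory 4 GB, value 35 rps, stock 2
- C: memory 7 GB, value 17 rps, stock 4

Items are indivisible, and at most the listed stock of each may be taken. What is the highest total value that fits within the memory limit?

156 rps

Best selections within memory 24 and stock limits:
- 4×A: memory 24, value 156
- 3×A + 1×B: memory 22, value 152
Best: 156 rps.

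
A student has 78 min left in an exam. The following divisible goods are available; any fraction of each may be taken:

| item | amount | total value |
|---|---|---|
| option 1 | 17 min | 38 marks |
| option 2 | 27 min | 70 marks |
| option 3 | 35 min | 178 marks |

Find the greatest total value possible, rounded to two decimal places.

Take in order of value per unit:
- option 3 (178/35 per unit): all 35 → value 178, running total 178.00
- option 2 (70/27 per unit): all 27 → value 70, running total 248.00
- option 1 (38/17 per unit): 16 of 17 → value 16×38/17 = 35.7647, running total 283.76
Total 283.76.

283.76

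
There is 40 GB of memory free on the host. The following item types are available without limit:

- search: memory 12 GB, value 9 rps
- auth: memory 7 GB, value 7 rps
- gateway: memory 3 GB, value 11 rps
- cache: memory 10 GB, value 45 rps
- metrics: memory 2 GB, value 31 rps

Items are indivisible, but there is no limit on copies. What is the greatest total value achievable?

Best value-per-unit is metrics at 31/2, and filling with it alone uses memory 20×2=40. No mix of the others beats 20×31 = 620.

620 rps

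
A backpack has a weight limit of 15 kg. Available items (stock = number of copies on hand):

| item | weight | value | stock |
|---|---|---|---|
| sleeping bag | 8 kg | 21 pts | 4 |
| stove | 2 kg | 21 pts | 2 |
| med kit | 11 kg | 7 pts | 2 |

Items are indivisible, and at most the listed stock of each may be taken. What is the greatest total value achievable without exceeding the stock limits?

63 pts

Top feasible selections:
- 1×sleeping bag + 2×stove: weight 12, value 63
- 2×stove + 1×med kit: weight 15, value 49
- 2×stove: weight 4, value 42
- 1×sleeping bag + 1×stove: weight 10, value 42
Best: 63 pts.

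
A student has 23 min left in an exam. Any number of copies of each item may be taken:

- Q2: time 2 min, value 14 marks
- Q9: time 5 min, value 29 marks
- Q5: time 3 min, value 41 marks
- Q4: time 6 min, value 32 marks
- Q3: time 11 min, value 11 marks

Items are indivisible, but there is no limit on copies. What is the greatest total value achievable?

301 marks

Best value-per-unit is Q5 at 41/3; filling with it alone gives 7×41 = 287.
Optimal mix: 1×Q2 + 7×Q5 → time 23, value 301.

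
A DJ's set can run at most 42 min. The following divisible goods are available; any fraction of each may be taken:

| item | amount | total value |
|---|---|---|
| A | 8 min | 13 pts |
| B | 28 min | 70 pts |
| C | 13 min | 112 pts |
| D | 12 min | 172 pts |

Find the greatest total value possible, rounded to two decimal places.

Take in order of value per unit:
- D (172/12 per unit): all 12 → value 172, running total 172.00
- C (112/13 per unit): all 13 → value 112, running total 284.00
- B (70/28 per unit): 17 of 28 → value 17×70/28 = 42.5000, running total 326.50
Total 326.50.

326.50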